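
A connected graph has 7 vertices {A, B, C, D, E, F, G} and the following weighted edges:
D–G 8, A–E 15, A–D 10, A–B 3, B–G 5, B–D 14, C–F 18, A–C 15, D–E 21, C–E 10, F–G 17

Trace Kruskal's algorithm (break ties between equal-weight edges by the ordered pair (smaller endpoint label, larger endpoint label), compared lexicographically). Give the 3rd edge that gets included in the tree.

Sort edges by weight, then run Kruskal:
A–B (3): add. Components now {A,B} {C} {D} {E} {F} {G}
B–G (5): add. Components now {A,B,G} {C} {D} {E} {F}
D–G (8): add. Components now {A,B,D,G} {C} {E} {F}
A–D (10): skip — A and D already connected.
C–E (10): add. Components now {A,B,D,G} {C,E} {F}
B–D (14): skip — B and D already connected.
A–C (15): add. Components now {A,B,C,D,E,G} {F}
A–E (15): skip — A and E already connected.
F–G (17): add. Components now {A,B,C,D,E,F,G}
The 3rd edge added is D–G.

D-G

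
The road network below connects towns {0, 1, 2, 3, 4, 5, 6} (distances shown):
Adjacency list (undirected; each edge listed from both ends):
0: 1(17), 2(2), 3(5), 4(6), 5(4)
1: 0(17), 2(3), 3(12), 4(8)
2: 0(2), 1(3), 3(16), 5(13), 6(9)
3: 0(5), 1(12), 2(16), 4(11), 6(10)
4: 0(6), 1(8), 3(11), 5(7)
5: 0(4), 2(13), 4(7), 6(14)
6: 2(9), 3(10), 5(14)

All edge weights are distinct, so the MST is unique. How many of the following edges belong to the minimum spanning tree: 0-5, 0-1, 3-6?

Kruskal: consider edges lightest-first.
0-2 (2): add. Components now {0,2} {1} {3} {4} {5} {6}
1-2 (3): add. Components now {0,1,2} {3} {4} {5} {6}
0-5 (4): add. Components now {0,1,2,5} {3} {4} {6}
0-3 (5): add. Components now {0,1,2,3,5} {4} {6}
0-4 (6): add. Components now {0,1,2,3,4,5} {6}
4-5 (7): skip — 4 and 5 already connected.
1-4 (8): skip — 1 and 4 already connected.
2-6 (9): add. Components now {0,1,2,3,4,5,6}
MST edge set: {0-2, 1-2, 0-5, 0-3, 0-4, 2-6}.
Of the listed edges, {0-5} are in the MST → 1.

1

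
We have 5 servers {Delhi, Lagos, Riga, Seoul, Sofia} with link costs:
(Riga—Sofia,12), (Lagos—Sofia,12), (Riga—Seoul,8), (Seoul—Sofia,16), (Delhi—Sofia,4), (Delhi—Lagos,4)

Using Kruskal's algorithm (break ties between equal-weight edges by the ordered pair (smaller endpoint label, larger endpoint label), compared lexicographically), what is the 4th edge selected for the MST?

Riga-Sofia

Kruskal: consider edges lightest-first.
Delhi—Lagos (4): add. Components now {Delhi,Lagos} {Seoul} {Sofia} {Riga}
Delhi—Sofia (4): add. Components now {Delhi,Lagos,Sofia} {Seoul} {Riga}
Riga—Seoul (8): add. Components now {Delhi,Lagos,Sofia} {Riga,Seoul}
Lagos—Sofia (12): skip — Lagos and Sofia already connected.
Riga—Sofia (12): add. Components now {Delhi,Lagos,Riga,Seoul,Sofia}
The 4th edge added is Riga—Sofia.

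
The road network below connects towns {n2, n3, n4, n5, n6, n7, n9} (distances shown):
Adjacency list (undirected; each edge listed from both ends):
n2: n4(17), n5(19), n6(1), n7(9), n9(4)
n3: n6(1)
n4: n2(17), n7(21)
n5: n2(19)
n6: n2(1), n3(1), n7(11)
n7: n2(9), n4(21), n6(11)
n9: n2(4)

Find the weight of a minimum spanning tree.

Sort edges by weight, then run Kruskal:
n2 n6 (1): add — endpoints in different components.
n3 n6 (1): add — endpoints in different components.
n2 n9 (4): add — endpoints in different components.
n2 n7 (9): add — endpoints in different components.
n6 n7 (11): skip — n6 and n7 already connected.
n2 n4 (17): add — endpoints in different components.
n2 n5 (19): add — endpoints in different components.
MST edges: n2 n6, n3 n6, n2 n9, n2 n7, n2 n4, n2 n5; total weight 1+1+4+9+17+19 = 51.

51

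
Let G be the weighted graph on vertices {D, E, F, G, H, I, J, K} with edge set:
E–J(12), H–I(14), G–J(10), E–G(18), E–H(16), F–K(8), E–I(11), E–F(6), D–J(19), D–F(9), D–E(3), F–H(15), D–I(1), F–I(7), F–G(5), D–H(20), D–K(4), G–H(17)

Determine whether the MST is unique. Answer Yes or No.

Kruskal's algorithm — process edges by increasing weight (ties by edge label):
D–I (1): add — endpoints in different components.
D–E (3): add — endpoints in different components.
D–K (4): add — endpoints in different components.
F–G (5): add — endpoints in different components.
E–F (6): add — endpoints in different components.
F–I (7): skip — F and I already connected.
F–K (8): skip — F and K already connected.
D–F (9): skip — D and F already connected.
G–J (10): add — endpoints in different components.
E–I (11): skip — E and I already connected.
E–J (12): skip — E and J already connected.
H–I (14): add — endpoints in different components.
Every non-tree edge has weight strictly greater than the heaviest edge on the tree path between its endpoints, so the MST is unique.

Yes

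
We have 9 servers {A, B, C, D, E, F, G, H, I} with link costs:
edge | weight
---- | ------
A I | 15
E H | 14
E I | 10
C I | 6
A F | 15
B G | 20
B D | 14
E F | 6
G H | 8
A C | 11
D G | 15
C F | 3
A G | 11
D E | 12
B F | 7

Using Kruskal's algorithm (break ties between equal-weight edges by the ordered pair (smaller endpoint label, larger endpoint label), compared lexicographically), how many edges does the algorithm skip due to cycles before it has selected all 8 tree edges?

1

Sort edges by weight, then run Kruskal:
C F (3): add — endpoints in different components.
C I (6): add — endpoints in different components.
E F (6): add — endpoints in different components.
B F (7): add — endpoints in different components.
G H (8): add — endpoints in different components.
E I (10): skip — E and I already connected.
A C (11): add — endpoints in different components.
A G (11): add — endpoints in different components.
D E (12): add — endpoints in different components.
Edges rejected before the tree was complete: 1.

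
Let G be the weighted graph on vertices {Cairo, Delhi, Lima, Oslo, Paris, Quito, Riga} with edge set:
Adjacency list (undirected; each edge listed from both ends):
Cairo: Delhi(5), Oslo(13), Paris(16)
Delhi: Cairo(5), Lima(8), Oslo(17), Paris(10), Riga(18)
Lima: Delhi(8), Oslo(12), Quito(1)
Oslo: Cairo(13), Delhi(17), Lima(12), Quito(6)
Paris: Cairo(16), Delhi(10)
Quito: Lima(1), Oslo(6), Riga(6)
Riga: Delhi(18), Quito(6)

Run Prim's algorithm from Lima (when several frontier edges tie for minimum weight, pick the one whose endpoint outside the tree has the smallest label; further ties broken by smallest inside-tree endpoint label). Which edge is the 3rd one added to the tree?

Quito-Riga

Prim, starting at Lima.
Step 1: frontier [Lima—Quito 1, Delhi—Lima 8, Lima—Oslo 12] → take Lima—Quito (1); add Quito.
Step 2: frontier [Delhi—Lima 8, Lima—Oslo 12, Oslo—Quito 6, Quito—Riga 6] → take Oslo—Quito (6); add Oslo.
Step 3: frontier [Delhi—Lima 8, Cairo—Oslo 13, Delhi—Oslo 17, Quito—Riga 6] → take Quito—Riga (6); add Riga.
Step 4: frontier [Delhi—Lima 8, Cairo—Oslo 13, Delhi—Oslo 17, Delhi—Riga 18] → take Delhi—Lima (8); add Delhi.
Step 5: frontier [Cairo—Delhi 5, Delhi—Paris 10, Cairo—Oslo 13] → take Cairo—Delhi (5); add Cairo.
Step 6: frontier [Cairo—Paris 16, Delhi—Paris 10] → take Delhi—Paris (10); add Paris.
The 3rd edge added is Quito—Riga.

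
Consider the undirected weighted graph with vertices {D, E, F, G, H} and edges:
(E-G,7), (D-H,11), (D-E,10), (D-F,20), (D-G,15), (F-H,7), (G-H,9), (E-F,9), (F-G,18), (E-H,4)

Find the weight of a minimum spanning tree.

28

Kruskal: consider edges lightest-first.
E-H (4): add — endpoints in different components.
E-G (7): add — endpoints in different components.
F-H (7): add — endpoints in different components.
E-F (9): skip — E and F already connected.
G-H (9): skip — G and H already connected.
D-E (10): add — endpoints in different components.
MST edges: E-H, E-G, F-H, D-E; total weight 4+7+7+10 = 28.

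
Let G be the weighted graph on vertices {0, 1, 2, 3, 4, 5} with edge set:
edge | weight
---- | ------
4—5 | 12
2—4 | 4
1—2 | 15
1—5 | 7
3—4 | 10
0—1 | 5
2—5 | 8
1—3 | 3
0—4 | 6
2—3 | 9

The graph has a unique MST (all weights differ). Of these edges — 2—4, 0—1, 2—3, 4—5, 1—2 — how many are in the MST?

Kruskal's algorithm — process edges by increasing weight (ties by edge label):
1—3 (3): add. Components now {0} {1,3} {2} {4} {5}
2—4 (4): add. Components now {0} {1,3} {2,4} {5}
0—1 (5): add. Components now {0,1,3} {2,4} {5}
0—4 (6): add. Components now {0,1,2,3,4} {5}
1—5 (7): add. Components now {0,1,2,3,4,5}
MST edge set: {1—3, 2—4, 0—1, 0—4, 1—5}.
Of the listed edges, {2—4, 0—1} are in the MST → 2.

2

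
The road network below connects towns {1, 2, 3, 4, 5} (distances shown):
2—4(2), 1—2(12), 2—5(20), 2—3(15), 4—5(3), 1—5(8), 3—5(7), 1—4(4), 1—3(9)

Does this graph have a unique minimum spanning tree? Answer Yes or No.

Yes

Kruskal's algorithm — process edges by increasing weight (ties by edge label):
2—4 (2): add — endpoints in different components.
4—5 (3): add — endpoints in different components.
1—4 (4): add — endpoints in different components.
3—5 (7): add — endpoints in different components.
Every non-tree edge has weight strictly greater than the heaviest edge on the tree path between its endpoints, so the MST is unique.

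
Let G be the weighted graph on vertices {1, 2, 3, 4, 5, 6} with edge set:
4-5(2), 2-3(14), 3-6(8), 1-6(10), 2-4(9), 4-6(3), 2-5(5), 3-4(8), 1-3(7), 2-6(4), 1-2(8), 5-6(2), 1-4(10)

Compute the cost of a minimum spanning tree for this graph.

23

Prim's algorithm from 3:
Step 1: cheapest edge leaving the tree is 1-3 (7); add 1.
Step 2: cheapest edge leaving the tree is 1-2 (8); add 2.
Step 3: cheapest edge leaving the tree is 2-6 (4); add 6.
Step 4: cheapest edge leaving the tree is 5-6 (2); add 5.
Step 5: cheapest edge leaving the tree is 4-5 (2); add 4.
MST edges: 1-3, 1-2, 2-6, 5-6, 4-5; total weight 7+8+4+2+2 = 23.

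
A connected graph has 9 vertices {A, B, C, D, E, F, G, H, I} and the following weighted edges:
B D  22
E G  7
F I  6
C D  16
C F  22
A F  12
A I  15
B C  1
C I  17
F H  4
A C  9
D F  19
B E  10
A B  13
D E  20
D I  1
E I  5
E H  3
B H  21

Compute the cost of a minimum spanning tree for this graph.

40

Kruskal's algorithm — process edges by increasing weight (ties by edge label):
B C (1): add — endpoints in different components.
D I (1): add — endpoints in different components.
E H (3): add — endpoints in different components.
F H (4): add — endpoints in different components.
E I (5): add — endpoints in different components.
F I (6): skip — F and I already connected.
E G (7): add — endpoints in different components.
A C (9): add — endpoints in different components.
B E (10): add — endpoints in different components.
MST edges: B C, D I, E H, F H, E I, E G, A C, B E; total weight 1+1+3+4+5+7+9+10 = 40.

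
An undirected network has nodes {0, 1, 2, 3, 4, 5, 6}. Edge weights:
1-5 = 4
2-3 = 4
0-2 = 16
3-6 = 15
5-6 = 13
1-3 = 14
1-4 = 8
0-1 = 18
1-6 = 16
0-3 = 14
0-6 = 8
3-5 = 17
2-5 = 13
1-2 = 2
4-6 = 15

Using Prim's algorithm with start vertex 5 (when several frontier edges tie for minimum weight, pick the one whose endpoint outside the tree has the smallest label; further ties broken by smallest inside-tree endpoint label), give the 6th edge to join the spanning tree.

Prim, starting at 5.
Step 1: cheapest edge leaving the tree is 1-5 (4); add 1.
Step 2: cheapest edge leaving the tree is 1-2 (2); add 2.
Step 3: cheapest edge leaving the tree is 2-3 (4); add 3.
Step 4: cheapest edge leaving the tree is 1-4 (8); add 4.
Step 5: cheapest edge leaving the tree is 5-6 (13); add 6.
Step 6: cheapest edge leaving the tree is 0-6 (8); add 0.
The 6th edge added is 0-6.

0-6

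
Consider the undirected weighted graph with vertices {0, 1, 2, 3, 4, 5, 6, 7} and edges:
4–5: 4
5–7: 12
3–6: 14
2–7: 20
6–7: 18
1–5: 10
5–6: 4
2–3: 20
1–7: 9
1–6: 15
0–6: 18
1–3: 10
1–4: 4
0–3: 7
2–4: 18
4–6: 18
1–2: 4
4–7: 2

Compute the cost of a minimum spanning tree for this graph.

35

Sort edges by weight, then run Kruskal:
4–7 (2): add — endpoints in different components.
1–2 (4): add — endpoints in different components.
1–4 (4): add — endpoints in different components.
4–5 (4): add — endpoints in different components.
5–6 (4): add — endpoints in different components.
0–3 (7): add — endpoints in different components.
1–7 (9): skip — 1 and 7 already connected.
1–3 (10): add — endpoints in different components.
MST edges: 4–7, 1–2, 1–4, 4–5, 5–6, 0–3, 1–3; total weight 2+4+4+4+4+7+10 = 35.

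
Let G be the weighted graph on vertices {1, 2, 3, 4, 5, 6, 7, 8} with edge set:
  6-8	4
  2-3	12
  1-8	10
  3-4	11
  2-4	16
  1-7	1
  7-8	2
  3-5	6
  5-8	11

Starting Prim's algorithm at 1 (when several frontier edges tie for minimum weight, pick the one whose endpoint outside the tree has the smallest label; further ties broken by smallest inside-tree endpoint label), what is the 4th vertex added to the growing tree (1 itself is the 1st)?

6

Prim's algorithm from 1:
Step 1: frontier [1-7 1, 1-8 10] → take 1-7 (1); add 7.
Step 2: frontier [1-8 10, 7-8 2] → take 7-8 (2); add 8.
Step 3: frontier [6-8 4, 5-8 11] → take 6-8 (4); add 6.
Step 4: frontier [5-8 11] → take 5-8 (11); add 5.
Step 5: frontier [3-5 6] → take 3-5 (6); add 3.
Step 6: frontier [3-4 11, 2-3 12] → take 3-4 (11); add 4.
Step 7: frontier [2-3 12, 2-4 16] → take 2-3 (12); add 2.
Vertex order: 1, 7, 8, 6, 5, 3, 4, 2. The 4th vertex is 6.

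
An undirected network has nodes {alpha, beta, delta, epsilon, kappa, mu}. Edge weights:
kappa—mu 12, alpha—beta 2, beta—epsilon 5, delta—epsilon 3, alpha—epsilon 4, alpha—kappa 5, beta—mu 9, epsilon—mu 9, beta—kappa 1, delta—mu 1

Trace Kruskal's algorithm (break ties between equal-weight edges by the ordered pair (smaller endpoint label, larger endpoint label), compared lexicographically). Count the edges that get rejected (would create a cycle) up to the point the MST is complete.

0

Sort edges by weight, then run Kruskal:
beta—kappa (1): add. Components now {mu} {beta,kappa} {delta} {alpha} {epsilon}
delta—mu (1): add. Components now {delta,mu} {beta,kappa} {alpha} {epsilon}
alpha—beta (2): add. Components now {delta,mu} {alpha,beta,kappa} {epsilon}
delta—epsilon (3): add. Components now {delta,epsilon,mu} {alpha,beta,kappa}
alpha—epsilon (4): add. Components now {alpha,beta,delta,epsilon,kappa,mu}
Edges rejected before the tree was complete: 0.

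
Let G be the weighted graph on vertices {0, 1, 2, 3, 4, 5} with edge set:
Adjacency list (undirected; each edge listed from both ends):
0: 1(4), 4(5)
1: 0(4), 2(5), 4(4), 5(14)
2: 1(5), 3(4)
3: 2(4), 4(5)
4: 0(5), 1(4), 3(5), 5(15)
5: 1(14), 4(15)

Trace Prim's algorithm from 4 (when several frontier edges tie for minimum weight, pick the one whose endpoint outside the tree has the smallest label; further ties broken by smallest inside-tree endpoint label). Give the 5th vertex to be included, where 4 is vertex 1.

3

Grow the tree from 4 using Prim:
Step 1: frontier [1 4 4, 0 4 5, 3 4 5, 4 5 15] → take 1 4 (4); add 1.
Step 2: frontier [0 1 4, 1 2 5, 1 5 14, 0 4 5, 3 4 5, 4 5 15] → take 0 1 (4); add 0.
Step 3: frontier [1 2 5, 1 5 14, 3 4 5, 4 5 15] → take 1 2 (5); add 2.
Step 4: frontier [1 5 14, 2 3 4, 3 4 5, 4 5 15] → take 2 3 (4); add 3.
Step 5: frontier [1 5 14, 4 5 15] → take 1 5 (14); add 5.
Vertex order: 4, 1, 0, 2, 3, 5. The 5th vertex is 3.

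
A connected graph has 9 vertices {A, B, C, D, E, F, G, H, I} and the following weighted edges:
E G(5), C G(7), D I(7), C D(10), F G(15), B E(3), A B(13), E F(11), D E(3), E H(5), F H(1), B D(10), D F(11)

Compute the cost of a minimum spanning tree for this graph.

Sort edges by weight, then run Kruskal:
F H (1): add — endpoints in different components.
B E (3): add — endpoints in different components.
D E (3): add — endpoints in different components.
E G (5): add — endpoints in different components.
E H (5): add — endpoints in different components.
C G (7): add — endpoints in different components.
D I (7): add — endpoints in different components.
B D (10): skip — B and D already connected.
C D (10): skip — C and D already connected.
D F (11): skip — D and F already connected.
E F (11): skip — E and F already connected.
A B (13): add — endpoints in different components.
MST edges: F H, B E, D E, E G, E H, C G, D I, A B; total weight 1+3+3+5+5+7+7+13 = 44.

44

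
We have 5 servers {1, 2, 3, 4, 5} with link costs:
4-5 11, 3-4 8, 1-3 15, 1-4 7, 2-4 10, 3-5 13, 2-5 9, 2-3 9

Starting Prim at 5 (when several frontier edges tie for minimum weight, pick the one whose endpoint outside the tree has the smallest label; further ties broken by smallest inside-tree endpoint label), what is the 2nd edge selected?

Prim's algorithm from 5:
Step 1: frontier [2-5 9, 4-5 11, 3-5 13] → take 2-5 (9); add 2.
Step 2: frontier [2-3 9, 2-4 10, 4-5 11, 3-5 13] → take 2-3 (9); add 3.
Step 3: frontier [2-4 10, 3-4 8, 1-3 15, 4-5 11] → take 3-4 (8); add 4.
Step 4: frontier [1-3 15, 1-4 7] → take 1-4 (7); add 1.
The 2nd edge added is 2-3.

2-3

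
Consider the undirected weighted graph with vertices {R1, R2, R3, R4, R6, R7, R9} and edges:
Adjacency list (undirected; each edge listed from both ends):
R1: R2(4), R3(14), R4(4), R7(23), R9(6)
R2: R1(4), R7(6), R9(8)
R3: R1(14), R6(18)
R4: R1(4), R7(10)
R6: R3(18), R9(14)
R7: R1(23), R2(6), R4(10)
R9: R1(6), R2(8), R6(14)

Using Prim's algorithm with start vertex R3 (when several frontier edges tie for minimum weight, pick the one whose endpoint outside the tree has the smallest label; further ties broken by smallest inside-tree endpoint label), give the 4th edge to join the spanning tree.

Prim, starting at R3.
Step 1: cheapest edge leaving the tree is R1 R3 (14); add R1.
Step 2: cheapest edge leaving the tree is R1 R2 (4); add R2.
Step 3: cheapest edge leaving the tree is R1 R4 (4); add R4.
Step 4: cheapest edge leaving the tree is R2 R7 (6); add R7.
Step 5: cheapest edge leaving the tree is R1 R9 (6); add R9.
Step 6: cheapest edge leaving the tree is R6 R9 (14); add R6.
The 4th edge added is R2 R7.

R2-R7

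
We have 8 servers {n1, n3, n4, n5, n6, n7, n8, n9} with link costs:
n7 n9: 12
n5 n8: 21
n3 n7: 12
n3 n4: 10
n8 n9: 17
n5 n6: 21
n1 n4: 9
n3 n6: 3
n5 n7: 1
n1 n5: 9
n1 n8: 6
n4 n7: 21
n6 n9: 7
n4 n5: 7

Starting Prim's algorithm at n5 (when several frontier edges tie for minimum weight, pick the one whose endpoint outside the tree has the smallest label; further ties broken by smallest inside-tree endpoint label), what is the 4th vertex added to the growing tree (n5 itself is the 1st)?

n1

Prim, starting at n5.
Step 1: frontier [n5 n7 1, n4 n5 7, n1 n5 9, n5 n6 21, n5 n8 21] → take n5 n7 (1); add n7.
Step 2: frontier [n4 n5 7, n1 n5 9, n5 n6 21, n5 n8 21, n3 n7 12, n7 n9 12, n4 n7 21] → take n4 n5 (7); add n4.
Step 3: frontier [n1 n4 9, n3 n4 10, n1 n5 9, n5 n6 21, n5 n8 21, n3 n7 12, n7 n9 12] → take n1 n4 (9); add n1.
Step 4: frontier [n1 n8 6, n3 n4 10, n5 n6 21, n5 n8 21, n3 n7 12, n7 n9 12] → take n1 n8 (6); add n8.
Step 5: frontier [n3 n4 10, n5 n6 21, n3 n7 12, n7 n9 12, n8 n9 17] → take n3 n4 (10); add n3.
Step 6: frontier [n3 n6 3, n5 n6 21, n7 n9 12, n8 n9 17] → take n3 n6 (3); add n6.
Step 7: frontier [n6 n9 7, n7 n9 12, n8 n9 17] → take n6 n9 (7); add n9.
Vertex order: n5, n7, n4, n1, n8, n3, n6, n9. The 4th vertex is n1.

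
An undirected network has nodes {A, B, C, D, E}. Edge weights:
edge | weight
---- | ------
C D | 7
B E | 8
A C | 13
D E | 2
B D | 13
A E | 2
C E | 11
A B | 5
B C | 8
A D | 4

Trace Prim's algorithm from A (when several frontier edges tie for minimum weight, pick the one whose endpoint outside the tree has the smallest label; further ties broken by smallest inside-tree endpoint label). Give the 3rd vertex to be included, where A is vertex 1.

D

Prim, starting at A.
Step 1: frontier [A E 2, A D 4, A B 5, A C 13] → take A E (2); add E.
Step 2: frontier [A D 4, A B 5, A C 13, D E 2, B E 8, C E 11] → take D E (2); add D.
Step 3: frontier [A B 5, A C 13, C D 7, B D 13, B E 8, C E 11] → take A B (5); add B.
Step 4: frontier [A C 13, B C 8, C D 7, C E 11] → take C D (7); add C.
Vertex order: A, E, D, B, C. The 3rd vertex is D.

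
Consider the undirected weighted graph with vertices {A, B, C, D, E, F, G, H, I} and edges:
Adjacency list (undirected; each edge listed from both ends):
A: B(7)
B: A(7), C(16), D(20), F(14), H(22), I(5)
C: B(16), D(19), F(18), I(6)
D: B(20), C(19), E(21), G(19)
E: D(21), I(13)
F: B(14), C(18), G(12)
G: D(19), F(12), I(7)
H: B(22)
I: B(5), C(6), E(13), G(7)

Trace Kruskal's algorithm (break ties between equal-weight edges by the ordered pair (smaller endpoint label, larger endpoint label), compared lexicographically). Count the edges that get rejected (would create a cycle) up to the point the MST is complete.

6

Kruskal's algorithm — process edges by increasing weight (ties by edge label):
B I (5): add — endpoints in different components.
C I (6): add — endpoints in different components.
A B (7): add — endpoints in different components.
G I (7): add — endpoints in different components.
F G (12): add — endpoints in different components.
E I (13): add — endpoints in different components.
B F (14): skip — B and F already connected.
B C (16): skip — B and C already connected.
C F (18): skip — C and F already connected.
C D (19): add — endpoints in different components.
D G (19): skip — D and G already connected.
B D (20): skip — B and D already connected.
D E (21): skip — D and E already connected.
B H (22): add — endpoints in different components.
Edges rejected before the tree was complete: 6.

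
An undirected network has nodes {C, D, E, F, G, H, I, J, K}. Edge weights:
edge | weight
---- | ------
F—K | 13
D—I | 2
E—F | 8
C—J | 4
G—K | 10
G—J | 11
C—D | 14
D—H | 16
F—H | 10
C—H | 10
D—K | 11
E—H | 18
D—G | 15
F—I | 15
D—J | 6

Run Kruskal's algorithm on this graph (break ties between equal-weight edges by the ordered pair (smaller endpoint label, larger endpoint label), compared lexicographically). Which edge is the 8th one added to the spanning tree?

Sort edges by weight, then run Kruskal:
D—I (2): add — endpoints in different components.
C—J (4): add — endpoints in different components.
D—J (6): add — endpoints in different components.
E—F (8): add — endpoints in different components.
C—H (10): add — endpoints in different components.
F—H (10): add — endpoints in different components.
G—K (10): add — endpoints in different components.
D—K (11): add — endpoints in different components.
The 8th edge added is D—K.

D-K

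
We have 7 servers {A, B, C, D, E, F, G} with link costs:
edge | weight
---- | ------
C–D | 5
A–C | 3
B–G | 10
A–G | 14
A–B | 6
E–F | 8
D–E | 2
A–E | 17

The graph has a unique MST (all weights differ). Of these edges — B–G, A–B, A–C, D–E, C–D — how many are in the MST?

Kruskal's algorithm — process edges by increasing weight (ties by edge label):
D–E (2): add — endpoints in different components.
A–C (3): add — endpoints in different components.
C–D (5): add — endpoints in different components.
A–B (6): add — endpoints in different components.
E–F (8): add — endpoints in different components.
B–G (10): add — endpoints in different components.
MST edge set: {D–E, A–C, C–D, A–B, E–F, B–G}.
Of the listed edges, {B–G, A–B, A–C, D–E, C–D} are in the MST → 5.

5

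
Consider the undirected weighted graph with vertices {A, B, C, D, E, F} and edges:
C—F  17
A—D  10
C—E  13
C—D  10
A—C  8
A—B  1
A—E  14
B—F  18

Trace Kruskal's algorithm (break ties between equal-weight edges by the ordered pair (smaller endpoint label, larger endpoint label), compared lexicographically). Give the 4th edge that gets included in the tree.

Kruskal's algorithm — process edges by increasing weight (ties by edge label):
A—B (1): add. Components now {A,B} {C} {D} {E} {F}
A—C (8): add. Components now {A,B,C} {D} {E} {F}
A—D (10): add. Components now {A,B,C,D} {E} {F}
C—D (10): skip — C and D already connected.
C—E (13): add. Components now {A,B,C,D,E} {F}
A—E (14): skip — A and E already connected.
C—F (17): add. Components now {A,B,C,D,E,F}
The 4th edge added is C—E.

C-E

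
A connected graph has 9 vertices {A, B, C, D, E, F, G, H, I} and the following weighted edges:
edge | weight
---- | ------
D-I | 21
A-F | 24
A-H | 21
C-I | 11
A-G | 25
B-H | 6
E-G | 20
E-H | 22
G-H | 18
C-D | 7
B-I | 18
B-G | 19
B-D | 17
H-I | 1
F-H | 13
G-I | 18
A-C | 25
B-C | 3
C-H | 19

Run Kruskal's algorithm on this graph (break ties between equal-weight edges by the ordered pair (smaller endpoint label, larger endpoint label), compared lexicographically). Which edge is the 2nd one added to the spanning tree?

B-C

Kruskal's algorithm — process edges by increasing weight (ties by edge label):
H-I (1): add — endpoints in different components.
B-C (3): add — endpoints in different components.
B-H (6): add — endpoints in different components.
C-D (7): add — endpoints in different components.
C-I (11): skip — C and I already connected.
F-H (13): add — endpoints in different components.
B-D (17): skip — B and D already connected.
B-I (18): skip — B and I already connected.
G-H (18): add — endpoints in different components.
G-I (18): skip — G and I already connected.
B-G (19): skip — B and G already connected.
C-H (19): skip — C and H already connected.
E-G (20): add — endpoints in different components.
A-H (21): add — endpoints in different components.
The 2nd edge added is B-C.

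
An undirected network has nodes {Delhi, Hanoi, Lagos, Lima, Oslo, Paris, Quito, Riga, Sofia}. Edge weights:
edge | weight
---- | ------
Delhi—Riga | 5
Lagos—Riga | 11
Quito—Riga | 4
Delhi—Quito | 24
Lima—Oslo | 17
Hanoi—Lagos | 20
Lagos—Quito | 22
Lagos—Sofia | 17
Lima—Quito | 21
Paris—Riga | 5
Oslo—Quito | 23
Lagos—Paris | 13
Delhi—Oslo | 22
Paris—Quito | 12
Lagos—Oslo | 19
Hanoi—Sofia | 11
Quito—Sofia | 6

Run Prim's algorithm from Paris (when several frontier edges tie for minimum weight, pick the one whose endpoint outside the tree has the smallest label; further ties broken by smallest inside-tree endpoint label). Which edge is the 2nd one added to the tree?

Quito-Riga

Prim, starting at Paris.
Step 1: cheapest edge leaving the tree is Paris—Riga (5); add Riga.
Step 2: cheapest edge leaving the tree is Quito—Riga (4); add Quito.
Step 3: cheapest edge leaving the tree is Delhi—Riga (5); add Delhi.
Step 4: cheapest edge leaving the tree is Quito—Sofia (6); add Sofia.
Step 5: cheapest edge leaving the tree is Hanoi—Sofia (11); add Hanoi.
Step 6: cheapest edge leaving the tree is Lagos—Riga (11); add Lagos.
Step 7: cheapest edge leaving the tree is Lagos—Oslo (19); add Oslo.
Step 8: cheapest edge leaving the tree is Lima—Oslo (17); add Lima.
The 2nd edge added is Quito—Riga.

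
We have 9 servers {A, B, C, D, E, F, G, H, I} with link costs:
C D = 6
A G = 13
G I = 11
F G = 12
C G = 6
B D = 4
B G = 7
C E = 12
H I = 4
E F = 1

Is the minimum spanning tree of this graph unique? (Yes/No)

Kruskal's algorithm — process edges by increasing weight (ties by edge label):
E F (1): add — endpoints in different components.
B D (4): add — endpoints in different components.
H I (4): add — endpoints in different components.
C D (6): add — endpoints in different components.
C G (6): add — endpoints in different components.
B G (7): skip — B and G already connected.
G I (11): add — endpoints in different components.
C E (12): add — endpoints in different components.
F G (12): skip — F and G already connected.
A G (13): add — endpoints in different components.
Non-tree edge F G has weight 12, equal to the heaviest edge on its tree cycle — swapping gives another MST of the same weight. Not unique.

No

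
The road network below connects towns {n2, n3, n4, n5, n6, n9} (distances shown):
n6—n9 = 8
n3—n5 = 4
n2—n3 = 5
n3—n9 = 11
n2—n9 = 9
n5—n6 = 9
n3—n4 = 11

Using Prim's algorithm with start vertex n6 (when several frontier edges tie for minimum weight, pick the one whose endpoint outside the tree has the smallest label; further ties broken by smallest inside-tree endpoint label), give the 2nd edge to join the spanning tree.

n2-n9

Prim's algorithm from n6:
Step 1: frontier [n6—n9 8, n5—n6 9] → take n6—n9 (8); add n9.
Step 2: frontier [n5—n6 9, n2—n9 9, n3—n9 11] → take n2—n9 (9); add n2.
Step 3: frontier [n2—n3 5, n5—n6 9, n3—n9 11] → take n2—n3 (5); add n3.
Step 4: frontier [n3—n5 4, n3—n4 11, n5—n6 9] → take n3—n5 (4); add n5.
Step 5: frontier [n3—n4 11] → take n3—n4 (11); add n4.
The 2nd edge added is n2—n9.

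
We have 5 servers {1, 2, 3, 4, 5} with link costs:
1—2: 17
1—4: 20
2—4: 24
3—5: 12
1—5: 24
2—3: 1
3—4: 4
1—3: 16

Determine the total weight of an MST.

33

Prim's algorithm from 1:
Step 1: cheapest edge leaving the tree is 1—3 (16); add 3.
Step 2: cheapest edge leaving the tree is 2—3 (1); add 2.
Step 3: cheapest edge leaving the tree is 3—4 (4); add 4.
Step 4: cheapest edge leaving the tree is 3—5 (12); add 5.
MST edges: 1—3, 2—3, 3—4, 3—5; total weight 16+1+4+12 = 33.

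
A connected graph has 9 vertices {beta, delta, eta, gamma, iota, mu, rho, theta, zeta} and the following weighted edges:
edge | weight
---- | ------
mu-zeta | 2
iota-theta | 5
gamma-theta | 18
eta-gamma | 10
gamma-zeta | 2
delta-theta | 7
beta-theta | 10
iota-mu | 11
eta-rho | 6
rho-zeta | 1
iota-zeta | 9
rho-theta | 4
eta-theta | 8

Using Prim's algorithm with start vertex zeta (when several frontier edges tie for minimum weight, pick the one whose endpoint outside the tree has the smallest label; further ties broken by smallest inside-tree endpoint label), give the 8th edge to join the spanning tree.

beta-theta

Prim's algorithm from zeta:
Step 1: cheapest edge leaving the tree is rho-zeta (1); add rho.
Step 2: cheapest edge leaving the tree is gamma-zeta (2); add gamma.
Step 3: cheapest edge leaving the tree is mu-zeta (2); add mu.
Step 4: cheapest edge leaving the tree is rho-theta (4); add theta.
Step 5: cheapest edge leaving the tree is iota-theta (5); add iota.
Step 6: cheapest edge leaving the tree is eta-rho (6); add eta.
Step 7: cheapest edge leaving the tree is delta-theta (7); add delta.
Step 8: cheapest edge leaving the tree is beta-theta (10); add beta.
The 8th edge added is beta-theta.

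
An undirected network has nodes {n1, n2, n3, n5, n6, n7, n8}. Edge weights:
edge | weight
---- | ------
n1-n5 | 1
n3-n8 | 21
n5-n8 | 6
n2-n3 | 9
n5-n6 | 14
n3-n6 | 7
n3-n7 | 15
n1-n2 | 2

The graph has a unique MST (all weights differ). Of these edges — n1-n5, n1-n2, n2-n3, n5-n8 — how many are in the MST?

4

Kruskal's algorithm — process edges by increasing weight (ties by edge label):
n1-n5 (1): add — endpoints in different components.
n1-n2 (2): add — endpoints in different components.
n5-n8 (6): add — endpoints in different components.
n3-n6 (7): add — endpoints in different components.
n2-n3 (9): add — endpoints in different components.
n5-n6 (14): skip — n5 and n6 already connected.
n3-n7 (15): add — endpoints in different components.
MST edge set: {n1-n5, n1-n2, n5-n8, n3-n6, n2-n3, n3-n7}.
Of the listed edges, {n1-n5, n1-n2, n2-n3, n5-n8} are in the MST → 4.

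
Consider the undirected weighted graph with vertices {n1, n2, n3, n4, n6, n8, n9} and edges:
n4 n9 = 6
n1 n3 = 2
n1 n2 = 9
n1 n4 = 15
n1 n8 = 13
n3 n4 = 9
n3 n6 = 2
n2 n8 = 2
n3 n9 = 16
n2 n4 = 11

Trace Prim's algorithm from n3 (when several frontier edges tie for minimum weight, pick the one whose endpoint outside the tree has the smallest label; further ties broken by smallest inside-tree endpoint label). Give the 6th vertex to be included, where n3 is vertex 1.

n4

Prim's algorithm from n3:
Step 1: frontier [n1 n3 2, n3 n6 2, n3 n4 9, n3 n9 16] → take n1 n3 (2); add n1.
Step 2: frontier [n1 n2 9, n1 n8 13, n1 n4 15, n3 n6 2, n3 n4 9, n3 n9 16] → take n3 n6 (2); add n6.
Step 3: frontier [n1 n2 9, n1 n8 13, n1 n4 15, n3 n4 9, n3 n9 16] → take n1 n2 (9); add n2.
Step 4: frontier [n1 n8 13, n1 n4 15, n2 n8 2, n2 n4 11, n3 n4 9, n3 n9 16] → take n2 n8 (2); add n8.
Step 5: frontier [n1 n4 15, n2 n4 11, n3 n4 9, n3 n9 16] → take n3 n4 (9); add n4.
Step 6: frontier [n3 n9 16, n4 n9 6] → take n4 n9 (6); add n9.
Vertex order: n3, n1, n6, n2, n8, n4, n9. The 6th vertex is n4.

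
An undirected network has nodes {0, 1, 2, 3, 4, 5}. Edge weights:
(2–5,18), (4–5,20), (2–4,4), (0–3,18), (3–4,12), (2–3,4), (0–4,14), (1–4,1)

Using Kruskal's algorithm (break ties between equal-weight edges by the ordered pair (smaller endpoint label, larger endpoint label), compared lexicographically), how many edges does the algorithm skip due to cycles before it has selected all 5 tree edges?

2

Sort edges by weight, then run Kruskal:
1–4 (1): add — endpoints in different components.
2–3 (4): add — endpoints in different components.
2–4 (4): add — endpoints in different components.
3–4 (12): skip — 3 and 4 already connected.
0–4 (14): add — endpoints in different components.
0–3 (18): skip — 0 and 3 already connected.
2–5 (18): add — endpoints in different components.
Edges rejected before the tree was complete: 2.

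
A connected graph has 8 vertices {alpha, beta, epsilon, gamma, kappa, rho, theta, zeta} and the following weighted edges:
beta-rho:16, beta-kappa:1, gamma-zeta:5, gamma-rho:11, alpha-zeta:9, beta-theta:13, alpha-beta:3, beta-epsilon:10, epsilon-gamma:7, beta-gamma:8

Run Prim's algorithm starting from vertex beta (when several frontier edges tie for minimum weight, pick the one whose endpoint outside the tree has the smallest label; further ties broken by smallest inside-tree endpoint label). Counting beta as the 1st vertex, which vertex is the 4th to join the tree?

gamma

Prim, starting at beta.
Step 1: frontier [beta-kappa 1, alpha-beta 3, beta-gamma 8, beta-epsilon 10, beta-theta 13, beta-rho 16] → take beta-kappa (1); add kappa.
Step 2: frontier [alpha-beta 3, beta-gamma 8, beta-epsilon 10, beta-theta 13, beta-rho 16] → take alpha-beta (3); add alpha.
Step 3: frontier [alpha-zeta 9, beta-gamma 8, beta-epsilon 10, beta-theta 13, beta-rho 16] → take beta-gamma (8); add gamma.
Step 4: frontier [alpha-zeta 9, beta-epsilon 10, beta-theta 13, beta-rho 16, gamma-zeta 5, epsilon-gamma 7, gamma-rho 11] → take gamma-zeta (5); add zeta.
Step 5: frontier [beta-epsilon 10, beta-theta 13, beta-rho 16, epsilon-gamma 7, gamma-rho 11] → take epsilon-gamma (7); add epsilon.
Step 6: frontier [beta-theta 13, beta-rho 16, gamma-rho 11] → take gamma-rho (11); add rho.
Step 7: frontier [beta-theta 13] → take beta-theta (13); add theta.
Vertex order: beta, kappa, alpha, gamma, zeta, epsilon, rho, theta. The 4th vertex is gamma.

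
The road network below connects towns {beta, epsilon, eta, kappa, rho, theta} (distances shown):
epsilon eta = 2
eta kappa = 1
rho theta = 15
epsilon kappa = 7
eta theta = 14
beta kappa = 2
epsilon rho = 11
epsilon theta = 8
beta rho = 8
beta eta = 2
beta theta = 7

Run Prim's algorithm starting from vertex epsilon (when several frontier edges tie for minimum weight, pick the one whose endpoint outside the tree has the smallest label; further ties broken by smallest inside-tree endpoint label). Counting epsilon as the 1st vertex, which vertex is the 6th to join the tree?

Prim's algorithm from epsilon:
Step 1: cheapest edge leaving the tree is epsilon eta (2); add eta.
Step 2: cheapest edge leaving the tree is eta kappa (1); add kappa.
Step 3: cheapest edge leaving the tree is beta eta (2); add beta.
Step 4: cheapest edge leaving the tree is beta theta (7); add theta.
Step 5: cheapest edge leaving the tree is beta rho (8); add rho.
Vertex order: epsilon, eta, kappa, beta, theta, rho. The 6th vertex is rho.

rho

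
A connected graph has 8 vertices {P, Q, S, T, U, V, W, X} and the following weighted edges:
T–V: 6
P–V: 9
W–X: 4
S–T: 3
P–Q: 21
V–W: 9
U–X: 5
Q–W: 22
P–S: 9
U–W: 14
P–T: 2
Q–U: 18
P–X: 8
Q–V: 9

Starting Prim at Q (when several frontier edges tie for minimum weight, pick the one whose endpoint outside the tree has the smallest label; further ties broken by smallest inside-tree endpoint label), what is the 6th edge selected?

W-X

Grow the tree from Q using Prim:
Step 1: cheapest edge leaving the tree is Q–V (9); add V.
Step 2: cheapest edge leaving the tree is T–V (6); add T.
Step 3: cheapest edge leaving the tree is P–T (2); add P.
Step 4: cheapest edge leaving the tree is S–T (3); add S.
Step 5: cheapest edge leaving the tree is P–X (8); add X.
Step 6: cheapest edge leaving the tree is W–X (4); add W.
Step 7: cheapest edge leaving the tree is U–X (5); add U.
The 6th edge added is W–X.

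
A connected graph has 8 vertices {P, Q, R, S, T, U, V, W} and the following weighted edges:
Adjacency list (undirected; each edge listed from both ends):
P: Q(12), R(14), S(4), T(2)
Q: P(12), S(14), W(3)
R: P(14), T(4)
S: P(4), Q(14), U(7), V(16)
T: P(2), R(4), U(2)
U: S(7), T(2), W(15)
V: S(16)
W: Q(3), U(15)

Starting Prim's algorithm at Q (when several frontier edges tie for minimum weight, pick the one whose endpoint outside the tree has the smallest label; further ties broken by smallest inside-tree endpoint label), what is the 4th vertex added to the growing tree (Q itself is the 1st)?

T

Prim, starting at Q.
Step 1: frontier [Q—W 3, P—Q 12, Q—S 14] → take Q—W (3); add W.
Step 2: frontier [P—Q 12, Q—S 14, U—W 15] → take P—Q (12); add P.
Step 3: frontier [P—T 2, P—S 4, P—R 14, Q—S 14, U—W 15] → take P—T (2); add T.
Step 4: frontier [P—S 4, P—R 14, Q—S 14, T—U 2, R—T 4, U—W 15] → take T—U (2); add U.
Step 5: frontier [P—S 4, P—R 14, Q—S 14, R—T 4, S—U 7] → take R—T (4); add R.
Step 6: frontier [P—S 4, Q—S 14, S—U 7] → take P—S (4); add S.
Step 7: frontier [S—V 16] → take S—V (16); add V.
Vertex order: Q, W, P, T, U, R, S, V. The 4th vertex is T.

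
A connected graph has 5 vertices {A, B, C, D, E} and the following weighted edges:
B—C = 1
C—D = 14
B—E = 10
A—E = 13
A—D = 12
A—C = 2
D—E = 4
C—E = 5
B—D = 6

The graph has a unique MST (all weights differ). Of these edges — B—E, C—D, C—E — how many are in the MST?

1

Sort edges by weight, then run Kruskal:
B—C (1): add — endpoints in different components.
A—C (2): add — endpoints in different components.
D—E (4): add — endpoints in different components.
C—E (5): add — endpoints in different components.
MST edge set: {B—C, A—C, D—E, C—E}.
Of the listed edges, {C—E} are in the MST → 1.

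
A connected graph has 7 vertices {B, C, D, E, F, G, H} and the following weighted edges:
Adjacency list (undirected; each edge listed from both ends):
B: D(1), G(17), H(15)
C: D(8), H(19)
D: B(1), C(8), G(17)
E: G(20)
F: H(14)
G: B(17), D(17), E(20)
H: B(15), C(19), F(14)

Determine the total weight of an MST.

75

Sort edges by weight, then run Kruskal:
B D (1): add. Components now {B,D} {C} {E} {F} {G} {H}
C D (8): add. Components now {B,C,D} {E} {F} {G} {H}
F H (14): add. Components now {B,C,D} {E} {F,H} {G}
B H (15): add. Components now {B,C,D,F,H} {E} {G}
B G (17): add. Components now {B,C,D,F,G,H} {E}
D G (17): skip — D and G already connected.
C H (19): skip — C and H already connected.
E G (20): add. Components now {B,C,D,E,F,G,H}
MST edges: B D, C D, F H, B H, B G, E G; total weight 1+8+14+15+17+20 = 75.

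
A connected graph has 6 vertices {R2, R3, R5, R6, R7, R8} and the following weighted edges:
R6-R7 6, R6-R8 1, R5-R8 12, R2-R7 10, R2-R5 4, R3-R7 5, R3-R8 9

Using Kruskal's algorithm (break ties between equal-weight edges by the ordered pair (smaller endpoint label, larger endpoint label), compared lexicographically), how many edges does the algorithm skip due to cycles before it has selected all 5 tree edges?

Kruskal's algorithm — process edges by increasing weight (ties by edge label):
R6-R8 (1): add. Components now {R2} {R6,R8} {R7} {R3} {R5}
R2-R5 (4): add. Components now {R2,R5} {R6,R8} {R7} {R3}
R3-R7 (5): add. Components now {R2,R5} {R6,R8} {R3,R7}
R6-R7 (6): add. Components now {R2,R5} {R3,R6,R7,R8}
R3-R8 (9): skip — R8 and R3 already connected.
R2-R7 (10): add. Components now {R2,R3,R5,R6,R7,R8}
Edges rejected before the tree was complete: 1.

1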